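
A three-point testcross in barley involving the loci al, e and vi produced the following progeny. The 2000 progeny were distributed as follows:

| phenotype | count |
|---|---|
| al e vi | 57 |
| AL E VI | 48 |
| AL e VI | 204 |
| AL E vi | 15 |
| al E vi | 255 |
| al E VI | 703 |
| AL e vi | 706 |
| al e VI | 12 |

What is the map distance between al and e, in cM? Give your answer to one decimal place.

The two most frequent reciprocal classes, AL e vi and al E VI, are the parental types, so the F1 was AL e vi / al E VI.
The two rarest classes, AL E vi and al e VI, are the double crossovers. Comparing them with the parentals, only the e allele has switched, so e is the middle locus and the order is al – e – vi.
Crossovers in the al–e interval produce the single-crossover classes al e vi and AL E VI (57 + 48 = 105) plus the double crossovers (27).
RF(al–e) = (105 + 27) / 2000 = 132/2000 = 0.0660 → 6.6 cM.

6.6 cM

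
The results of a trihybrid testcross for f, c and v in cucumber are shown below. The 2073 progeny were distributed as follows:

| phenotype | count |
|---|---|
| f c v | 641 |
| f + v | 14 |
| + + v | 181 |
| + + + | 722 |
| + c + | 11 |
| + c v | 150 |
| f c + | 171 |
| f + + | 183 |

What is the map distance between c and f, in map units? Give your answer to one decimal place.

The two most frequent reciprocal classes, f c v and + + +, are the parental types, so the F1 was f c v / + + +.
The two rarest classes, f + v and + c +, are the double crossovers. Comparing them with the parentals, only the c allele has switched, so c is the middle locus and the order is f – c – v.
Crossovers in the f–c interval produce the single-crossover classes + c v and f + + (150 + 183 = 333) plus the double crossovers (25).
RF(f–c) = (333 + 25) / 2073 = 358/2073 = 0.1727 → 17.3 map units.

17.3 map units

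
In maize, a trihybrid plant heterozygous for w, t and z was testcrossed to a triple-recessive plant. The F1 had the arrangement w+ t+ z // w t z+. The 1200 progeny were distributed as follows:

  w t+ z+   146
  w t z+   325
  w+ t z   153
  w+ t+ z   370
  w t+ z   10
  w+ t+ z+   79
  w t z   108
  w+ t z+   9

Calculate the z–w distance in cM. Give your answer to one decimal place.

17.2 cM

The two rarest classes, w t+ z and w+ t z+, are the double crossovers. Comparing them with the parentals, only the w allele has switched, so w is the middle locus and the order is z – w – t.
Crossovers in the z–w interval produce the single-crossover classes w+ t+ z+ and w t z (79 + 108 = 187) plus the double crossovers (19).
RF(z–w) = (187 + 19) / 1200 = 206/1200 = 0.1717 → 17.2 cM.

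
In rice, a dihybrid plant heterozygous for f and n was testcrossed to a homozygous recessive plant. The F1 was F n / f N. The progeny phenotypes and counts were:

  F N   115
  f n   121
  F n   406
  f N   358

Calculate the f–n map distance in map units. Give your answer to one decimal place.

23.6 map units

The recombinant classes are F N and f n: 115 + 121 = 236.
Recombination frequency = 236/1000 = 0.2360 ≈ 23.6%, i.e. 23.6 map units.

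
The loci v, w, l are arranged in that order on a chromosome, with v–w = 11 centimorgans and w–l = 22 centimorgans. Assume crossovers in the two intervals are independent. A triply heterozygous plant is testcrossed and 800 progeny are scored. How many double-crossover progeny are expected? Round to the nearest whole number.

Map distances give recombination frequencies of 0.110 and 0.220 for the two intervals.
With no interference, expected double-crossover frequency = 0.110 × 0.220 = 0.02420.
Expected number = 0.02420 × 800 = 19.36 ≈ 19.

19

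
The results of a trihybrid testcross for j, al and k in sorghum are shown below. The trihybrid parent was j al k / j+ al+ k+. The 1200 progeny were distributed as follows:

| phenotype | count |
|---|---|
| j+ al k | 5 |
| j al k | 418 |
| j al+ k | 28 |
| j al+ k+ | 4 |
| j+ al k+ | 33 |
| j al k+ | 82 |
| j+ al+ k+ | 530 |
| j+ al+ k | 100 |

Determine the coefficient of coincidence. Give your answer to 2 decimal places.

The two rarest classes, j+ al k and j al+ k+, are the double crossovers. Comparing them with the parentals, only the j allele has switched, so j is the middle locus and the order is al – j – k.
al–j: (61 + 9)/1200 = 0.0583; j–k: (182 + 9)/1200 = 0.1592.
Expected DCO frequency = 0.0583 × 0.1592 ≈ 0.00928; observed = 9/1200 ≈ 0.00750.
Coefficient of coincidence = 0.00750/0.00928 ≈ 0.81.

0.81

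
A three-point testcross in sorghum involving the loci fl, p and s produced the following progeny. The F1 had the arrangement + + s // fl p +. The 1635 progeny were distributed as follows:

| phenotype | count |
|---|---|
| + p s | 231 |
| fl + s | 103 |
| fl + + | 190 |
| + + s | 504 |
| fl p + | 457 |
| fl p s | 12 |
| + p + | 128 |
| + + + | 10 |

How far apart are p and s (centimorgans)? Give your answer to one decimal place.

27.1 centimorgans

The two rarest classes, + + + and fl p s, are the double crossovers. Comparing them with the parentals, only the s allele has switched, so s is the middle locus and the order is fl – s – p.
Crossovers in the s–p interval produce the single-crossover classes + p s and fl + + (231 + 190 = 421) plus the double crossovers (22).
RF(s–p) = (421 + 22) / 1635 = 443/1635 = 0.2709 → 27.1 centimorgans.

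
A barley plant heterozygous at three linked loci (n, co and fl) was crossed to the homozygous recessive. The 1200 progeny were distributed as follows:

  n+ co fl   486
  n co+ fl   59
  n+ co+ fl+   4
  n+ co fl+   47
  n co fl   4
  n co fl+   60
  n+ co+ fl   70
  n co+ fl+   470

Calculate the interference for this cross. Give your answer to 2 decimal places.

The two most frequent reciprocal classes, n co+ fl+ and n+ co fl, are the parental types, so the F1 was n co+ fl+ / n+ co fl.
The two rarest classes, n+ co+ fl+ and n co fl, are the double crossovers. Comparing them with the parentals, only the n allele has switched, so n is the middle locus and the order is fl – n – co.
fl–n: (106 + 8)/1200 = 0.0950; n–co: (130 + 8)/1200 = 0.1150.
Expected DCO frequency = 0.0950 × 0.1150 ≈ 0.01093; observed = 8/1200 ≈ 0.00667.
Coefficient of coincidence = 0.00667/0.01093 ≈ 0.61; interference = 1 − 0.61 = 0.39.

0.39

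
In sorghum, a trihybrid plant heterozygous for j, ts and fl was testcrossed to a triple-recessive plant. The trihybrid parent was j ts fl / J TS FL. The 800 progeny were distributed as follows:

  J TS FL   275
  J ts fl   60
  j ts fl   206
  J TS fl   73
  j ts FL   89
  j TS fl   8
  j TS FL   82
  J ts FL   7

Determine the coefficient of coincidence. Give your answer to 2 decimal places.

The two rarest classes, j TS fl and J ts FL, are the double crossovers. Comparing them with the parentals, only the ts allele has switched, so ts is the middle locus and the order is fl – ts – j.
fl–ts: (162 + 15)/800 = 0.2213; ts–j: (142 + 15)/800 = 0.1963.
Expected DCO frequency = 0.2213 × 0.1963 ≈ 0.04344; observed = 15/800 ≈ 0.01875.
Coefficient of coincidence = 0.01875/0.04344 ≈ 0.43.

0.43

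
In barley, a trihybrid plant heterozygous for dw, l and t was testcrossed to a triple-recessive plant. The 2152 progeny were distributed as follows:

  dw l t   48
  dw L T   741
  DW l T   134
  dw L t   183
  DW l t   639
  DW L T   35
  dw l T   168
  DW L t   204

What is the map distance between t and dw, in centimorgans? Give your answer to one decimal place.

18.6 centimorgans

The two most frequent reciprocal classes, dw L T and DW l t, are the parental types, so the F1 was dw L T / DW l t.
The two rarest classes, DW L T and dw l t, are the double crossovers. Comparing them with the parentals, only the dw allele has switched, so dw is the middle locus and the order is t – dw – l.
Crossovers in the t–dw interval produce the single-crossover classes dw L t and DW l T (183 + 134 = 317) plus the double crossovers (83).
RF(t–dw) = (317 + 83) / 2152 = 400/2152 = 0.1859 → 18.6 centimorgans.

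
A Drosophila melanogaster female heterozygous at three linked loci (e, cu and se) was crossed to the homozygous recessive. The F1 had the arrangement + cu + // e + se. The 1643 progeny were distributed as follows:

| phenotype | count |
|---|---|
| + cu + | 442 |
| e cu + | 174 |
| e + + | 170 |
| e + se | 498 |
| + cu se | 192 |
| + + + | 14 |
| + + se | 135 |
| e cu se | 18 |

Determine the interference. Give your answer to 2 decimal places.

0.61

The two rarest classes, + + + and e cu se, are the double crossovers. Comparing them with the parentals, only the cu allele has switched, so cu is the middle locus and the order is se – cu – e.
se–cu: (362 + 32)/1643 = 0.2398; cu–e: (309 + 32)/1643 = 0.2075.
Expected DCO frequency = 0.2398 × 0.2075 ≈ 0.04976; observed = 32/1643 ≈ 0.01948.
Coefficient of coincidence = 0.01948/0.04976 ≈ 0.39; interference = 1 − 0.39 = 0.61.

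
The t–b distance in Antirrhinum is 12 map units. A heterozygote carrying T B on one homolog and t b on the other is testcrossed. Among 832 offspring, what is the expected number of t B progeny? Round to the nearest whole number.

A map distance of 12 map units corresponds to a recombination frequency of 0.120.
The F1 is T B / t b, so t B is a recombinant gamete class with expected frequency r/2 = 0.120/2 = 0.0600.
Expected number = 0.0600 × 832 = 49.92 ≈ 50.

50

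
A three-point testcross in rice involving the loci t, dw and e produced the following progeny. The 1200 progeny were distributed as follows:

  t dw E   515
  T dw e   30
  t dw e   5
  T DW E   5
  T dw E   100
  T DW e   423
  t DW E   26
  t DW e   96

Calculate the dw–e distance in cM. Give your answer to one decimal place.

The two most frequent reciprocal classes, T DW e and t dw E, are the parental types, so the F1 was T DW e / t dw E.
The two rarest classes, T DW E and t dw e, are the double crossovers. Comparing them with the parentals, only the e allele has switched, so e is the middle locus and the order is dw – e – t.
Crossovers in the dw–e interval produce the single-crossover classes T dw e and t DW E (30 + 26 = 56) plus the double crossovers (10).
RF(dw–e) = (56 + 10) / 1200 = 66/1200 = 0.0550 → 5.5 cM.

5.5 cM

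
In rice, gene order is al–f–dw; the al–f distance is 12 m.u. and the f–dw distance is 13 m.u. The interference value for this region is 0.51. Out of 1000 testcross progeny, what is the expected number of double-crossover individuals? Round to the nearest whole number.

Map distances give recombination frequencies of 0.120 and 0.130 for the two intervals.
With interference 0.51 (so coincidence = 0.49), expected double-crossover frequency = 0.120 × 0.130 × 0.49 = 0.00764.
Expected number = 0.00764 × 1000 = 7.64 ≈ 8.

8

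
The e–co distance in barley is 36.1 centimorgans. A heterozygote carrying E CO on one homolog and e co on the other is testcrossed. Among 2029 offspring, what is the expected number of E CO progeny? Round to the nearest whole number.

648

A map distance of 36.1 centimorgans corresponds to a recombination frequency of 0.361.
The F1 is E CO / e co, so E CO is a parental gamete class with expected frequency (1 − r)/2 = 0.639/2 = 0.3195.
Expected number = 0.3195 × 2029 = 648.27 ≈ 648.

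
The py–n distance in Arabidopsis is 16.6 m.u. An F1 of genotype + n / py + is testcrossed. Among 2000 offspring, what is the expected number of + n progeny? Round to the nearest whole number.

A map distance of 16.6 m.u. corresponds to a recombination frequency of 0.166.
The F1 is + n / py +, so + n is a parental gamete class with expected frequency (1 − r)/2 = 0.834/2 = 0.4170.
Expected number = 0.4170 × 2000 = 834.00 ≈ 834.

834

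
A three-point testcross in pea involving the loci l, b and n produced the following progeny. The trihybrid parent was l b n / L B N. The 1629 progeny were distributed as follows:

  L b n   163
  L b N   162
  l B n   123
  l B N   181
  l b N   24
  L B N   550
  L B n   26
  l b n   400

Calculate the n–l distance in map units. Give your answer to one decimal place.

24.2 map units

The two rarest classes, l b N and L B n, are the double crossovers. Comparing them with the parentals, only the n allele has switched, so n is the middle locus and the order is l – n – b.
Crossovers in the l–n interval produce the single-crossover classes L b n and l B N (163 + 181 = 344) plus the double crossovers (50).
RF(l–n) = (344 + 50) / 1629 = 394/1629 = 0.2419 → 24.2 map units.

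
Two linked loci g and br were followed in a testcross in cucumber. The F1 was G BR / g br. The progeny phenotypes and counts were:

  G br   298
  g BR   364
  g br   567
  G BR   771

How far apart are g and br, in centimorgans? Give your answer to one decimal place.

33.1 centimorgans

The recombinant classes are G br and g BR: 298 + 364 = 662.
Recombination frequency = 662/2000 = 0.3310 ≈ 33.1%, i.e. 33.1 centimorgans.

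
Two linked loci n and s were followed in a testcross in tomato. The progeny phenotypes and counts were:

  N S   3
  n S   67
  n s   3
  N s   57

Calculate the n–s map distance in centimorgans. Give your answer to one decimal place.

The two most frequent classes, N s (57) and n S (67), are the parental types, so the F1 was N s / n S.
The recombinant classes are N S and n s: 3 + 3 = 6.
Recombination frequency = 6/130 = 0.0462 ≈ 4.6%, i.e. 4.6 centimorgans.

4.6 centimorgans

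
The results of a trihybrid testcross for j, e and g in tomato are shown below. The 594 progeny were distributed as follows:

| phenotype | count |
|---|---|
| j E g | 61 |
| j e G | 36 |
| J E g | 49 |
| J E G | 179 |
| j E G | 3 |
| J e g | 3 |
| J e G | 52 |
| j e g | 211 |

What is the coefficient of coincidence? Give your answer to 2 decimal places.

The two most frequent reciprocal classes, J E G and j e g, are the parental types, so the F1 was J E G / j e g.
The two rarest classes, j E G and J e g, are the double crossovers. Comparing them with the parentals, only the j allele has switched, so j is the middle locus and the order is e – j – g.
e–j: (113 + 6)/594 = 0.2003; j–g: (85 + 6)/594 = 0.1532.
Expected DCO frequency = 0.2003 × 0.1532 ≈ 0.03069; observed = 6/594 ≈ 0.01010.
Coefficient of coincidence = 0.01010/0.03069 ≈ 0.33.

0.33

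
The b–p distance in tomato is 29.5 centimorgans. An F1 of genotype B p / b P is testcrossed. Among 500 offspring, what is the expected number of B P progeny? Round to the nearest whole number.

A map distance of 29.5 centimorgans corresponds to a recombination frequency of 0.295.
The F1 is B p / b P, so B P is a recombinant gamete class with expected frequency r/2 = 0.295/2 = 0.1475.
Expected number = 0.1475 × 500 = 73.75 ≈ 74.

74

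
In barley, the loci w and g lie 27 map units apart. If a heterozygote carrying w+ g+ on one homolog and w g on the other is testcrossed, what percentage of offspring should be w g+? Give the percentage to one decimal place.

A map distance of 27 map units corresponds to a recombination frequency of 0.270.
The F1 is w+ g+ / w g, so w g+ is a recombinant gamete class with expected frequency r/2 = 0.270/2 = 0.1350.
That is 0.1350 = 13.5% of the progeny.

13.5%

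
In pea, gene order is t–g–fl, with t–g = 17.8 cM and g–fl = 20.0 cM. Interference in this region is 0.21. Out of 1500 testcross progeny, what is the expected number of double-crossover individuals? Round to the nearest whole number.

Map distances give recombination frequencies of 0.178 and 0.200 for the two intervals.
With interference 0.21 (so coincidence = 0.79), expected double-crossover frequency = 0.178 × 0.200 × 0.79 = 0.02812.
Expected number = 0.02812 × 1500 = 42.19 ≈ 42.

42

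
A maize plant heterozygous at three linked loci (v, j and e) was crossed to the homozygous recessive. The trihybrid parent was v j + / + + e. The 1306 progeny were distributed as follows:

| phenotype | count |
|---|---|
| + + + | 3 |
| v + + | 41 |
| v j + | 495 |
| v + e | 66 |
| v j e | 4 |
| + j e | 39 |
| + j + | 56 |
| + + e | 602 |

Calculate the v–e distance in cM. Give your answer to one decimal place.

9.9 cM

The two rarest classes, v j e and + + +, are the double crossovers. Comparing them with the parentals, only the e allele has switched, so e is the middle locus and the order is v – e – j.
Crossovers in the v–e interval produce the single-crossover classes + j + and v + e (56 + 66 = 122) plus the double crossovers (7).
RF(v–e) = (122 + 7) / 1306 = 129/1306 = 0.0988 → 9.9 cM.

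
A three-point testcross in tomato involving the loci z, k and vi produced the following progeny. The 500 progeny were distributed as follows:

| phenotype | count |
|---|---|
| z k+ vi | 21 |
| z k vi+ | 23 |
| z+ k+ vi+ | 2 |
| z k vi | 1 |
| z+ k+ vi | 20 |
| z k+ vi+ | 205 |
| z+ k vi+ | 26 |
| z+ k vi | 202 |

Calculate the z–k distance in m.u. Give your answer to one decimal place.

The two most frequent reciprocal classes, z k+ vi+ and z+ k vi, are the parental types, so the F1 was z k+ vi+ / z+ k vi.
The two rarest classes, z+ k+ vi+ and z k vi, are the double crossovers. Comparing them with the parentals, only the z allele has switched, so z is the middle locus and the order is k – z – vi.
Crossovers in the k–z interval produce the single-crossover classes z k vi+ and z+ k+ vi (23 + 20 = 43) plus the double crossovers (3).
RF(k–z) = (43 + 3) / 500 = 46/500 = 0.0920 → 9.2 m.u.

9.2 m.u.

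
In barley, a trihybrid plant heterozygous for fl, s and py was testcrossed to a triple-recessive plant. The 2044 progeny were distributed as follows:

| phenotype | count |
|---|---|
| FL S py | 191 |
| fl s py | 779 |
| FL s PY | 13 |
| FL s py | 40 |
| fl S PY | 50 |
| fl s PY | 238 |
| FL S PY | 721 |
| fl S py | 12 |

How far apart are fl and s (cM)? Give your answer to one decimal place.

The two most frequent reciprocal classes, fl s py and FL S PY, are the parental types, so the F1 was fl s py / FL S PY.
The two rarest classes, fl S py and FL s PY, are the double crossovers. Comparing them with the parentals, only the s allele has switched, so s is the middle locus and the order is fl – s – py.
Crossovers in the fl–s interval produce the single-crossover classes FL s py and fl S PY (40 + 50 = 90) plus the double crossovers (25).
RF(fl–s) = (90 + 25) / 2044 = 115/2044 = 0.0563 → 5.6 cM.

5.6 cM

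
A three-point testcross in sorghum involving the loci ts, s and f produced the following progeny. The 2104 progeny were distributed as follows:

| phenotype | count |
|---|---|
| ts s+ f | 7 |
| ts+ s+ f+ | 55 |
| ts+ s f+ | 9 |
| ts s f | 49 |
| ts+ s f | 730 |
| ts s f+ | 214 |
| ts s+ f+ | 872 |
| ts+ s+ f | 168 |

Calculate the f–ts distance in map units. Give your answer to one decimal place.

5.7 map units

The two most frequent reciprocal classes, ts+ s f and ts s+ f+, are the parental types, so the F1 was ts+ s f / ts s+ f+.
The two rarest classes, ts+ s f+ and ts s+ f, are the double crossovers. Comparing them with the parentals, only the f allele has switched, so f is the middle locus and the order is s – f – ts.
Crossovers in the f–ts interval produce the single-crossover classes ts s f and ts+ s+ f+ (49 + 55 = 104) plus the double crossovers (16).
RF(f–ts) = (104 + 16) / 2104 = 120/2104 = 0.0570 → 5.7 map units.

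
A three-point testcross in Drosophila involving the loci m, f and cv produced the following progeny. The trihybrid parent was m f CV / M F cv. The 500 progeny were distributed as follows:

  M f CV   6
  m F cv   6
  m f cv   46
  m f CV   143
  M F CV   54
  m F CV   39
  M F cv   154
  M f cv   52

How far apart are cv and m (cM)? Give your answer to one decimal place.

The two rarest classes, M f CV and m F cv, are the double crossovers. Comparing them with the parentals, only the m allele has switched, so m is the middle locus and the order is cv – m – f.
Crossovers in the cv–m interval produce the single-crossover classes m f cv and M F CV (46 + 54 = 100) plus the double crossovers (12).
RF(cv–m) = (100 + 12) / 500 = 112/500 = 0.2240 → 22.4 cM.

22.4 cM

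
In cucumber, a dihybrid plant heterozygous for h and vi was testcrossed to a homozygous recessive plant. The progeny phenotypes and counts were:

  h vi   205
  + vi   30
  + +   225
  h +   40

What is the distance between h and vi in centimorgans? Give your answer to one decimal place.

14.0 centimorgans

The two most frequent classes, + + (225) and h vi (205), are the parental types, so the F1 was + + / h vi.
The recombinant classes are + vi and h +: 30 + 40 = 70.
Recombination frequency = 70/500 = 0.1400 ≈ 14.0%, i.e. 14.0 centimorgans.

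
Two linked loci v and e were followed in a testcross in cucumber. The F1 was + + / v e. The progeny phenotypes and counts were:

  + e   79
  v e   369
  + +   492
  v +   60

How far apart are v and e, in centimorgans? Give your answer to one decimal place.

The recombinant classes are + e and v +: 79 + 60 = 139.
Recombination frequency = 139/1000 = 0.1390 ≈ 13.9%, i.e. 13.9 centimorgans.

13.9 centimorgans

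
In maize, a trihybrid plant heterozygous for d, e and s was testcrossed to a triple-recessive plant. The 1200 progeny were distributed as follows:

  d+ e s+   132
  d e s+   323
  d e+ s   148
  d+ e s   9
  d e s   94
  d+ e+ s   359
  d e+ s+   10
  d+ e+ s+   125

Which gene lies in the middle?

The two most frequent reciprocal classes, d e s+ and d+ e+ s, are the parental types, so the F1 was d e s+ / d+ e+ s.
The two rarest classes, d e+ s+ and d+ e s, are the double crossovers. Comparing them with the parentals, only the e allele has switched, so e is the middle locus and the order is d – e – s.

e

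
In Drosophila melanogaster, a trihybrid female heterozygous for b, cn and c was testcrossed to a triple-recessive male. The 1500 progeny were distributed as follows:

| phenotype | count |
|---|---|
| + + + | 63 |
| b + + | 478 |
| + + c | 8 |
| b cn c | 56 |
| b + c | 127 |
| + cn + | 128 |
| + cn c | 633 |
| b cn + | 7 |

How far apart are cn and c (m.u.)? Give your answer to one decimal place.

The two most frequent reciprocal classes, + cn c and b + +, are the parental types, so the F1 was + cn c / b + +.
The two rarest classes, + + c and b cn +, are the double crossovers. Comparing them with the parentals, only the cn allele has switched, so cn is the middle locus and the order is c – cn – b.
Crossovers in the c–cn interval produce the single-crossover classes + cn + and b + c (128 + 127 = 255) plus the double crossovers (15).
RF(c–cn) = (255 + 15) / 1500 = 270/1500 = 0.1800 → 18.0 m.u.

18.0 m.u.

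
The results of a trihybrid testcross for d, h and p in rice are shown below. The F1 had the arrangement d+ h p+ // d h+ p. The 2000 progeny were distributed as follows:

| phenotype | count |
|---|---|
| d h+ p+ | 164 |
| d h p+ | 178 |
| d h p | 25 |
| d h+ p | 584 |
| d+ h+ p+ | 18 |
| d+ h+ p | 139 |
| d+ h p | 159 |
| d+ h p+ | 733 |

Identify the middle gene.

The two rarest classes, d+ h+ p+ and d h p, are the double crossovers. Comparing them with the parentals, only the h allele has switched, so h is the middle locus and the order is p – h – d.

h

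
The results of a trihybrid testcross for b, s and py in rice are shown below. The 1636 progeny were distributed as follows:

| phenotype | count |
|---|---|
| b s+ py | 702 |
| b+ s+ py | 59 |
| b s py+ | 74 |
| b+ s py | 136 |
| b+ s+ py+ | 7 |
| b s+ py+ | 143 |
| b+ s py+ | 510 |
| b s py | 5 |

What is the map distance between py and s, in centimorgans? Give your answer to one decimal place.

17.8 centimorgans

The two most frequent reciprocal classes, b s+ py and b+ s py+, are the parental types, so the F1 was b s+ py / b+ s py+.
The two rarest classes, b s py and b+ s+ py+, are the double crossovers. Comparing them with the parentals, only the s allele has switched, so s is the middle locus and the order is py – s – b.
Crossovers in the py–s interval produce the single-crossover classes b s+ py+ and b+ s py (143 + 136 = 279) plus the double crossovers (12).
RF(py–s) = (279 + 12) / 1636 = 291/1636 = 0.1779 → 17.8 centimorgans.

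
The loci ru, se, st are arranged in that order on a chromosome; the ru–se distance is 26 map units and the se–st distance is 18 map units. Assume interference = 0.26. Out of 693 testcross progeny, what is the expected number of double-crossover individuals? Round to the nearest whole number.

24

Map distances give recombination frequencies of 0.260 and 0.180 for the two intervals.
With interference 0.26 (so coincidence = 0.74), expected double-crossover frequency = 0.260 × 0.180 × 0.74 = 0.03463.
Expected number = 0.03463 × 693 = 24.00 ≈ 24.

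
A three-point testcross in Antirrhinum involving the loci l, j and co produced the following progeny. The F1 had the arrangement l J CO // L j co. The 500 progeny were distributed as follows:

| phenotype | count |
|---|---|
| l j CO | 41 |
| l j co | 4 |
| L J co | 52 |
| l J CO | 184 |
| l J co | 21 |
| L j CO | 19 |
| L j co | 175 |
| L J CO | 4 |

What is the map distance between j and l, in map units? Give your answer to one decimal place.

20.2 map units

The two rarest classes, L J CO and l j co, are the double crossovers. Comparing them with the parentals, only the l allele has switched, so l is the middle locus and the order is co – l – j.
Crossovers in the l–j interval produce the single-crossover classes l j CO and L J co (41 + 52 = 93) plus the double crossovers (8).
RF(l–j) = (93 + 8) / 500 = 101/500 = 0.2020 → 20.2 map units.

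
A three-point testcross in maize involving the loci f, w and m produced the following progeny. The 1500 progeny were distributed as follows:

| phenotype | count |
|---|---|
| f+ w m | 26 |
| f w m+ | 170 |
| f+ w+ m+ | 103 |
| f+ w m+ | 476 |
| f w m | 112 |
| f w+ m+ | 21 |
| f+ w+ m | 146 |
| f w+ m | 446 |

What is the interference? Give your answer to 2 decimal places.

The two most frequent reciprocal classes, f w+ m and f+ w m+, are the parental types, so the F1 was f w+ m / f+ w m+.
The two rarest classes, f w+ m+ and f+ w m, are the double crossovers. Comparing them with the parentals, only the m allele has switched, so m is the middle locus and the order is f – m – w.
f–m: (316 + 47)/1500 = 0.2420; m–w: (215 + 47)/1500 = 0.1747.
Expected DCO frequency = 0.2420 × 0.1747 ≈ 0.04228; observed = 47/1500 ≈ 0.03133.
Coefficient of coincidence = 0.03133/0.04228 ≈ 0.74; interference = 1 − 0.74 = 0.26.

0.26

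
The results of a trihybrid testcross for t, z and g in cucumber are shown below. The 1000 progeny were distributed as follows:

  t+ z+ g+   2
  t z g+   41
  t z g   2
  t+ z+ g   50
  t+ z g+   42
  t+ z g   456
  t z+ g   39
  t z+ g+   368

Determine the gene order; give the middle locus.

The two most frequent reciprocal classes, t z+ g+ and t+ z g, are the parental types, so the F1 was t z+ g+ / t+ z g.
The two rarest classes, t+ z+ g+ and t z g, are the double crossovers. Comparing them with the parentals, only the t allele has switched, so t is the middle locus and the order is z – t – g.

t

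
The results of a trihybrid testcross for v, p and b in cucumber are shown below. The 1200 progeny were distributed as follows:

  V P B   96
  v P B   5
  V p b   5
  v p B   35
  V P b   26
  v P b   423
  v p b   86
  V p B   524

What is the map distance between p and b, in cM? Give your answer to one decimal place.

16.0 cM

The two most frequent reciprocal classes, V p B and v P b, are the parental types, so the F1 was V p B / v P b.
The two rarest classes, V p b and v P B, are the double crossovers. Comparing them with the parentals, only the b allele has switched, so b is the middle locus and the order is p – b – v.
Crossovers in the p–b interval produce the single-crossover classes V P B and v p b (96 + 86 = 182) plus the double crossovers (10).
RF(p–b) = (182 + 10) / 1200 = 192/1200 = 0.1600 → 16.0 cM.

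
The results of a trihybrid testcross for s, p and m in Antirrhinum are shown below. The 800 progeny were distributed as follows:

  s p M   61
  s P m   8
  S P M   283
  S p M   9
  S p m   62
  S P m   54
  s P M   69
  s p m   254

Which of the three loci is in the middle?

The two most frequent reciprocal classes, S P M and s p m, are the parental types, so the F1 was S P M / s p m.
The two rarest classes, S p M and s P m, are the double crossovers. Comparing them with the parentals, only the p allele has switched, so p is the middle locus and the order is m – p – s.

p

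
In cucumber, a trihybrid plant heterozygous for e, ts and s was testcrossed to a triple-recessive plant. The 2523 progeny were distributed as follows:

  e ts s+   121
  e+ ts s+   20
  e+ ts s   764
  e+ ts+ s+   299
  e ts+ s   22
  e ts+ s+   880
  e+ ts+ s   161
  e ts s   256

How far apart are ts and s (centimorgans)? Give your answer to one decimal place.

12.8 centimorgans

The two most frequent reciprocal classes, e ts+ s+ and e+ ts s, are the parental types, so the F1 was e ts+ s+ / e+ ts s.
The two rarest classes, e ts+ s and e+ ts s+, are the double crossovers. Comparing them with the parentals, only the s allele has switched, so s is the middle locus and the order is ts – s – e.
Crossovers in the ts–s interval produce the single-crossover classes e ts s+ and e+ ts+ s (121 + 161 = 282) plus the double crossovers (42).
RF(ts–s) = (282 + 42) / 2523 = 324/2523 = 0.1284 → 12.8 centimorgans.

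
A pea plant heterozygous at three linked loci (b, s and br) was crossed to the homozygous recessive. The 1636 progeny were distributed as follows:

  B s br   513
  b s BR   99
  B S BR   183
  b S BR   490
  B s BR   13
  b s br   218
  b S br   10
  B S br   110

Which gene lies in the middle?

br

The two most frequent reciprocal classes, B s br and b S BR, are the parental types, so the F1 was B s br / b S BR.
The two rarest classes, B s BR and b S br, are the double crossovers. Comparing them with the parentals, only the br allele has switched, so br is the middle locus and the order is s – br – b.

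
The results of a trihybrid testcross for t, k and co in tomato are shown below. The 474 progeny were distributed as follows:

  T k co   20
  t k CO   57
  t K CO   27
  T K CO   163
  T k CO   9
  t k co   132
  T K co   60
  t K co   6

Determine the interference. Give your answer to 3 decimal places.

0.131

The two most frequent reciprocal classes, T K CO and t k co, are the parental types, so the F1 was T K CO / t k co.
The two rarest classes, T k CO and t K co, are the double crossovers. Comparing them with the parentals, only the k allele has switched, so k is the middle locus and the order is t – k – co.
t–k: (47 + 15)/474 = 0.1308; k–co: (117 + 15)/474 = 0.2785.
Expected DCO frequency = 0.1308 × 0.2785 ≈ 0.03643; observed = 15/474 ≈ 0.03165.
Coefficient of coincidence = 0.03165/0.03643 ≈ 0.869; interference = 1 − 0.869 = 0.131.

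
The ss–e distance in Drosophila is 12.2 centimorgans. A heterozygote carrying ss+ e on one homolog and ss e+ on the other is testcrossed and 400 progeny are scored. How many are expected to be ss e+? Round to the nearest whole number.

176

A map distance of 12.2 centimorgans corresponds to a recombination frequency of 0.122.
The F1 is ss+ e / ss e+, so ss e+ is a parental gamete class with expected frequency (1 − r)/2 = 0.878/2 = 0.4390.
Expected number = 0.4390 × 400 = 175.60 ≈ 176.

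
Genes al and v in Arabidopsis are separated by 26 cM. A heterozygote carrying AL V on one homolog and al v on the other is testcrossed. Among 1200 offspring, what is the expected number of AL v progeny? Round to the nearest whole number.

156

A map distance of 26 cM corresponds to a recombination frequency of 0.260.
The F1 is AL V / al v, so AL v is a recombinant gamete class with expected frequency r/2 = 0.260/2 = 0.1300.
Expected number = 0.1300 × 1200 = 156.00 ≈ 156.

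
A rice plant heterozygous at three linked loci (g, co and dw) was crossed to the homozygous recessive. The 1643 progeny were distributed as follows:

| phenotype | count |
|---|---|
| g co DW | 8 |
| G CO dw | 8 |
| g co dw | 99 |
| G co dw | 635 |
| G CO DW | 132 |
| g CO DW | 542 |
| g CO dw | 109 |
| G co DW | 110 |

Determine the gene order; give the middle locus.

co

The two most frequent reciprocal classes, G co dw and g CO DW, are the parental types, so the F1 was G co dw / g CO DW.
The two rarest classes, G CO dw and g co DW, are the double crossovers. Comparing them with the parentals, only the co allele has switched, so co is the middle locus and the order is dw – co – g.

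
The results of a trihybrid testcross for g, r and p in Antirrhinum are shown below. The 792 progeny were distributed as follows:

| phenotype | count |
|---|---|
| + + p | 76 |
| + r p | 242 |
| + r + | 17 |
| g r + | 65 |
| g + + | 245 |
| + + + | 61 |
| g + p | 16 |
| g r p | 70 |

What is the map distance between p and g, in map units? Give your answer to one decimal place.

20.7 map units

The two most frequent reciprocal classes, g + + and + r p, are the parental types, so the F1 was g + + / + r p.
The two rarest classes, g + p and + r +, are the double crossovers. Comparing them with the parentals, only the p allele has switched, so p is the middle locus and the order is r – p – g.
Crossovers in the p–g interval produce the single-crossover classes + + + and g r p (61 + 70 = 131) plus the double crossovers (33).
RF(p–g) = (131 + 33) / 792 = 164/792 = 0.2071 → 20.7 map units.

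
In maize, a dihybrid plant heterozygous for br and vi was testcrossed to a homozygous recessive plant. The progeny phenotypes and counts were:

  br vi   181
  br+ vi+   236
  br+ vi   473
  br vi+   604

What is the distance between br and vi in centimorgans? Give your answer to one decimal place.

The two most frequent classes, br+ vi (473) and br vi+ (604), are the parental types, so the F1 was br+ vi / br vi+.
The recombinant classes are br+ vi+ and br vi: 236 + 181 = 417.
Recombination frequency = 417/1494 = 0.2791 ≈ 27.9%, i.e. 27.9 centimorgans.

27.9 centimorgans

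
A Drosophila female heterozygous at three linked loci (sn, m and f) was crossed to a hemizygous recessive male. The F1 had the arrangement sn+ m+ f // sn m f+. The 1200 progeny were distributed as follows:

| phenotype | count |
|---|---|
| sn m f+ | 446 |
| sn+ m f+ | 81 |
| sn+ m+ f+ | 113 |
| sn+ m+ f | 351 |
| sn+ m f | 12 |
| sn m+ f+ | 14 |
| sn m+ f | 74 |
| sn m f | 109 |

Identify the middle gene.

m

The two rarest classes, sn+ m f and sn m+ f+, are the double crossovers. Comparing them with the parentals, only the m allele has switched, so m is the middle locus and the order is sn – m – f.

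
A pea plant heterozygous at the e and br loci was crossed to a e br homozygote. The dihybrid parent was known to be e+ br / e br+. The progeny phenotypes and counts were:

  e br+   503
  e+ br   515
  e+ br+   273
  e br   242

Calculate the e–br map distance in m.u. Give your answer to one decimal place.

33.6 m.u.

The recombinant classes are e+ br+ and e br: 273 + 242 = 515.
Recombination frequency = 515/1533 = 0.3359 ≈ 33.6%, i.e. 33.6 m.u.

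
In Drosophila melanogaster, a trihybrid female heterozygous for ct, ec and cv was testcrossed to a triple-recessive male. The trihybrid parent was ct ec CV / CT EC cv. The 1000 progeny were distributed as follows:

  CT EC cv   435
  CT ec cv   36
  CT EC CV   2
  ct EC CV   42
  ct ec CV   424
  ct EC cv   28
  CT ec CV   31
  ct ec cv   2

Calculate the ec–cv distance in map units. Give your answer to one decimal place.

8.2 map units

The two rarest classes, ct ec cv and CT EC CV, are the double crossovers. Comparing them with the parentals, only the cv allele has switched, so cv is the middle locus and the order is ct – cv – ec.
Crossovers in the cv–ec interval produce the single-crossover classes ct EC CV and CT ec cv (42 + 36 = 78) plus the double crossovers (4).
RF(cv–ec) = (78 + 4) / 1000 = 82/1000 = 0.0820 → 8.2 map units.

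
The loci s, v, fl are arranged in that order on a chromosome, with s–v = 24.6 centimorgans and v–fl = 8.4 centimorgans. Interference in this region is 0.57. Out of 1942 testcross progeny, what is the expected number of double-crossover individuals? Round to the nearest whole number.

Map distances give recombination frequencies of 0.246 and 0.084 for the two intervals.
With interference 0.57 (so coincidence = 0.43), expected double-crossover frequency = 0.246 × 0.084 × 0.43 = 0.00889.
Expected number = 0.00889 × 1942 = 17.26 ≈ 17.

17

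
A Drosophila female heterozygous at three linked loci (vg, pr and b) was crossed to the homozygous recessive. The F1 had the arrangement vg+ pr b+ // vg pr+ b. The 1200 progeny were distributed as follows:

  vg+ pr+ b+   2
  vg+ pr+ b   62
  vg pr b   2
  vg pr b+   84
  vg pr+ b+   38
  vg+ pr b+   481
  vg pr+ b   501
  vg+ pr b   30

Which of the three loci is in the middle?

pr

The two rarest classes, vg+ pr+ b+ and vg pr b, are the double crossovers. Comparing them with the parentals, only the pr allele has switched, so pr is the middle locus and the order is vg – pr – b.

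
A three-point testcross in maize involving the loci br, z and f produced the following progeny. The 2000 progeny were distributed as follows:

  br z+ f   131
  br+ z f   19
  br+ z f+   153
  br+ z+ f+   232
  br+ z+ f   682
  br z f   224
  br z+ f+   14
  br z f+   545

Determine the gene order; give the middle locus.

z

The two most frequent reciprocal classes, br z f+ and br+ z+ f, are the parental types, so the F1 was br z f+ / br+ z+ f.
The two rarest classes, br z+ f+ and br+ z f, are the double crossovers. Comparing them with the parentals, only the z allele has switched, so z is the middle locus and the order is f – z – br.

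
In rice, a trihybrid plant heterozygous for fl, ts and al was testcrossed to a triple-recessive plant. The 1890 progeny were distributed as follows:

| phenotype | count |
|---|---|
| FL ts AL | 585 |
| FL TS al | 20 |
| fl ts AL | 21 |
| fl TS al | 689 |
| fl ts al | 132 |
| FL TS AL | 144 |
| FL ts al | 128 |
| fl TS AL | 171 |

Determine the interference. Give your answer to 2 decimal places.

The two most frequent reciprocal classes, fl TS al and FL ts AL, are the parental types, so the F1 was fl TS al / FL ts AL.
The two rarest classes, FL TS al and fl ts AL, are the double crossovers. Comparing them with the parentals, only the fl allele has switched, so fl is the middle locus and the order is al – fl – ts.
al–fl: (299 + 41)/1890 = 0.1799; fl–ts: (276 + 41)/1890 = 0.1677.
Expected DCO frequency = 0.1799 × 0.1677 ≈ 0.03017; observed = 41/1890 ≈ 0.02169.
Coefficient of coincidence = 0.02169/0.03017 ≈ 0.72; interference = 1 − 0.72 = 0.28.

0.28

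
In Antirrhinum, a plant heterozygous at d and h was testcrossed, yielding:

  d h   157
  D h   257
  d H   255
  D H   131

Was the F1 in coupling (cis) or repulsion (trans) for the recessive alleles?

The two most frequent classes are D h (257) and d H (255); these are the parental (non-recombinant) types.
So the F1 carried D h on one chromosome and d H on the other — the recessive alleles are on opposite chromosomes (trans / repulsion).

trans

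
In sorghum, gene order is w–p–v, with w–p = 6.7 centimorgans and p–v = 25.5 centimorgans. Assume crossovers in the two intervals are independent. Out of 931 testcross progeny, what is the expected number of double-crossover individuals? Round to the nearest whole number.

Map distances give recombination frequencies of 0.067 and 0.255 for the two intervals.
With no interference, expected double-crossover frequency = 0.067 × 0.255 = 0.01709.
Expected number = 0.01709 × 931 = 15.91 ≈ 16.

16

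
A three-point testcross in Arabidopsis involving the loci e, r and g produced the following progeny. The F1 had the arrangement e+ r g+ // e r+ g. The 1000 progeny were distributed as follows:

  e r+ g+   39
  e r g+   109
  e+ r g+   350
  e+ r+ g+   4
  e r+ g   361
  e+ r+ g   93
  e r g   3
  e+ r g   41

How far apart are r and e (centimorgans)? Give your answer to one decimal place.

The two rarest classes, e+ r+ g+ and e r g, are the double crossovers. Comparing them with the parentals, only the r allele has switched, so r is the middle locus and the order is g – r – e.
Crossovers in the r–e interval produce the single-crossover classes e r g+ and e+ r+ g (109 + 93 = 202) plus the double crossovers (7).
RF(r–e) = (202 + 7) / 1000 = 209/1000 = 0.2090 → 20.9 centimorgans.

20.9 centimorgans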